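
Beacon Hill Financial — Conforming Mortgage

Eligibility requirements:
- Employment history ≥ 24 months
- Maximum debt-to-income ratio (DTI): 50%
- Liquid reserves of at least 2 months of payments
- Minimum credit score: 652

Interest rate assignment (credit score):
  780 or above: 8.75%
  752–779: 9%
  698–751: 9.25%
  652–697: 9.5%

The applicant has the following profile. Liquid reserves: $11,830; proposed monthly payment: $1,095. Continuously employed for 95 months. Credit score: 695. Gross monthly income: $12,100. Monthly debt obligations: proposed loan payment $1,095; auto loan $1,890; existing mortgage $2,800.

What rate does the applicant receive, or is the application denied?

Credit score 695 ≥ 652 (meets minimum)
Employment 95 ≥ 24 months
Liquid reserves cover 11,830/1,095 = 10.8 months — ≥ 2 required
Total monthly debts = (1,095 + 1,890 + 2,800) = 5,785. DTI = 5,785/12,100 = 47.8% ≤ 50%
All requirements met. Score 695 falls in the 652–697 tier → 9.5%.

Approved at 9.5%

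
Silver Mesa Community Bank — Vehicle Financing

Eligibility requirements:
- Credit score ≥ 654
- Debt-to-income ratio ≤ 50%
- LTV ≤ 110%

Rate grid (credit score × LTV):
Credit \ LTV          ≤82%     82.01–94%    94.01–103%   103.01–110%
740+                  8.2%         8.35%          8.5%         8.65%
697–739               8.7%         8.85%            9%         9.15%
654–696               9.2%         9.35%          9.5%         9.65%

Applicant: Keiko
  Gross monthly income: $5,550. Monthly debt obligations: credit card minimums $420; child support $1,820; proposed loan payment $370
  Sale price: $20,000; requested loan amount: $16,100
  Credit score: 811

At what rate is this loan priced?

8.2%

Credit score 811 ≥ 654; Total monthly debts = (420 + 1,820 + 370) = 2,610. Debt-to-income = 2,610/5,550 = 47% — meets 50% limit
LTV: 16,100 ÷ 20,000 = 80.5%, within 110% cap
Row: 811 falls in 740+. Column: 80.5% falls in ≤82%. Rate = 8.2%.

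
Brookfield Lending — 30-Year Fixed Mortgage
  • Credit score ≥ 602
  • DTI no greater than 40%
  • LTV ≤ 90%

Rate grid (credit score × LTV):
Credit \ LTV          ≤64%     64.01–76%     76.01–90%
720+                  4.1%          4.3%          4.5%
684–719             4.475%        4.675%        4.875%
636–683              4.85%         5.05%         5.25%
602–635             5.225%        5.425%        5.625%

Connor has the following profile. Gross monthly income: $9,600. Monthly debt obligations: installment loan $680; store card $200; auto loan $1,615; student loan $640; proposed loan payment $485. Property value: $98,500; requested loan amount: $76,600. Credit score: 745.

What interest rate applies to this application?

Credit score 745 ≥ 602; Total monthly debts = (680 + 200 + 1,615 + 640 + 485) = 3,620. DTI = 3,620/9,600 = 37.7% ≤ 40%
LTV = 76,600/98,500 = 77.8% ≤ 90%
Row: 745 falls in 720+. Column: 77.8% falls in 76.01–90%. Rate = 4.5%.

4.5%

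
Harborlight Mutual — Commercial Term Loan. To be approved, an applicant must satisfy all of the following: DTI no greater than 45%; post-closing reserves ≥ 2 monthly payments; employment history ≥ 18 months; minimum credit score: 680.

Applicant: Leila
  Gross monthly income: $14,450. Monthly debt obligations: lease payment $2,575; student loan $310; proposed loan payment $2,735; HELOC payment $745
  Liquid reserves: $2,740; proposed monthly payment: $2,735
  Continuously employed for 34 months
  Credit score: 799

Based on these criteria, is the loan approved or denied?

Total monthly debts = (2,575 + 310 + 2,735 + 745) = 6,365. DTI: 6,365 ÷ 14,450 = 44%, within the 45% cap
Liquid reserves cover 2,740/2,735 = 1.0 months — < 2 required
Employment 34 ≥ 18 months
Credit score 799 ≥ 680 (meets)
Fails on reserves.

Denied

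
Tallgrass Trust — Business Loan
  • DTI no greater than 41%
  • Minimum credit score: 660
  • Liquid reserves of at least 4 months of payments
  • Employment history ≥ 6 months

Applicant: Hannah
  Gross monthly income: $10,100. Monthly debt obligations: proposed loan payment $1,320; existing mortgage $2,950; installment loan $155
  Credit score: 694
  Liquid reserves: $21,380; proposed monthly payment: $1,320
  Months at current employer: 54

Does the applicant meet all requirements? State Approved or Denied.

Total monthly debts = (1,320 + 2,950 + 155) = 4,425. DTI: 4,425 ÷ 10,100 = 43.8%, exceeds the 41% cap
Credit score 694 ≥ 660 (meets)
Reserves: 21,380 ÷ 1,320 = 16.2 months (meets 4-month minimum)
Employment 54 ≥ 6 months
Fails on DTI.

Denied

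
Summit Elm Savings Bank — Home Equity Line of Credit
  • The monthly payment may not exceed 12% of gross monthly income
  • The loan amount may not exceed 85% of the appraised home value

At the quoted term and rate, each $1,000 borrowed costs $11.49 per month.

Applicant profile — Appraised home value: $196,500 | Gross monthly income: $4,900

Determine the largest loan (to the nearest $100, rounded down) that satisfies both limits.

Payment cap: 12% × $4,900 = $588/month.
At $11.49 per $1,000, that supports 588/11.49 × 1,000 ≈ $51,174 → $51,100.
LTV cap: 85% × $196,500 = $167,025 → $167,000.
Binding constraint: payment-to-income.

$51,100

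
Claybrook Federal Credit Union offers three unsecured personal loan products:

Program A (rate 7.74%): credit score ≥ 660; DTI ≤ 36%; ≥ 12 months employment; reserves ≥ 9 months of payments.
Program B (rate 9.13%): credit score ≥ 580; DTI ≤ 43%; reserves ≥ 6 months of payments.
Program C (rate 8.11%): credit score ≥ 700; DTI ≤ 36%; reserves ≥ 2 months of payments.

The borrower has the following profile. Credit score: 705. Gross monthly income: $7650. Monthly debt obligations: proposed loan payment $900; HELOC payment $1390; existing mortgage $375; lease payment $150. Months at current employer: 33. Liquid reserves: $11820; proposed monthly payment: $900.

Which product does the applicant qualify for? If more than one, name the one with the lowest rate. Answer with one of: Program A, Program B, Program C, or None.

Program B

Total debts = (900 + 1,390 + 375 + 150) = 2,815; DTI = 2,815/7,650 = 36.8%.
Reserves = 11,820/900 = 13.1 months.
Program A: score 705 ≥ 660; DTI 36.8% > 36%; employment 33 ≥ 12 mo; reserves 13.1 ≥ 9 mo → does not qualify.
Program B: score 705 ≥ 580; DTI 36.8% ≤ 43%; reserves 13.1 ≥ 6 mo → qualifies.
Program C: score 705 ≥ 700; DTI 36.8% > 36%; reserves 13.1 ≥ 2 mo → does not qualify.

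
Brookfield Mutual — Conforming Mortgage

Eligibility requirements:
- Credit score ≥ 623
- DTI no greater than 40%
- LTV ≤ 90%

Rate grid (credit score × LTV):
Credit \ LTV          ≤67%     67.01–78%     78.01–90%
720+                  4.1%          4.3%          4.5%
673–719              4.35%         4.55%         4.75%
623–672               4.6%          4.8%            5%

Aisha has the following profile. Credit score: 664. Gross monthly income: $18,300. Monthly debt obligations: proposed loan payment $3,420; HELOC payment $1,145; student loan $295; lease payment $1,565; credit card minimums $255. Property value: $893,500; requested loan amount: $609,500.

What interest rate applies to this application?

4.8%

Credit score 664 ≥ 623; Total monthly debts = (3,420 + 1,145 + 295 + 1,565 + 255) = 6,680. DTI = 6,680/18,300 = 36.5% ≤ 40%
LTV = 609,500/893,500 = 68.2% ≤ 90%
Row: 664 falls in 623–672. Column: 68.2% falls in 67.01–78%. Rate = 4.8%.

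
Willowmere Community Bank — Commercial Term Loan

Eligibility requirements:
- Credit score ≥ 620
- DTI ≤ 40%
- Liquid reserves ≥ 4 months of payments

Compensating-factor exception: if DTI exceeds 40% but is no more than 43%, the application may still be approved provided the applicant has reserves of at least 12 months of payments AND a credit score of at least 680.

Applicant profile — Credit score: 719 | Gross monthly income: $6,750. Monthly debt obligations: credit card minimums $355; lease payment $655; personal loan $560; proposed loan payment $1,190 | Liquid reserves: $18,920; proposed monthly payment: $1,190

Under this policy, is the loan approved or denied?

Approved

Credit score 719 ≥ 620 (meets base)
Total debts = (355 + 655 + 560 + 1,190) = 2,760. DTI = 2,760/6,750 = 40.9% > 40% — standard DTI limit exceeded.
Reserves: 18,920 ÷ 1,190 = 15.9 months (meets 4-month minimum)
40.9% falls in the override range (40%–43%), so the compensating-factor test applies.
Override check — reserves: 15.9 mo (ok); score: 719 (ok).
Both compensating conditions met → exception applies.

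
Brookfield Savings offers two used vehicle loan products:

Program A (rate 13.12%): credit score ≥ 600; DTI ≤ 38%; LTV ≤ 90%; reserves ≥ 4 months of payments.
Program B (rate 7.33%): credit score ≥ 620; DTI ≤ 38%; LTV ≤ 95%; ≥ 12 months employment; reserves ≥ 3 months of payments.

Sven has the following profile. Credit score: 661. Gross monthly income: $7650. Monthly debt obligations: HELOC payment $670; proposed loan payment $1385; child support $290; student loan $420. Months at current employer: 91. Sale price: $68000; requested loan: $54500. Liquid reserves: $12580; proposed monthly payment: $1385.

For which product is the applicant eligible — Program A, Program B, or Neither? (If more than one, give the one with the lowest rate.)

Program B

Total debts = (670 + 1,385 + 290 + 420) = 2,765; DTI = 2,765/7,650 = 36.1%.
LTV = 54,500/68,000 = 80.1%.
Reserves = 12,580/1,385 = 9.1 months.
Program A: score 661 ≥ 600; DTI 36.1% ≤ 38%; LTV 80.1% ≤ 90%; reserves 9.1 ≥ 4 mo → qualifies.
Program B: score 661 ≥ 620; DTI 36.1% ≤ 38%; LTV 80.1% ≤ 95%; employment 91 ≥ 12 mo; reserves 9.1 ≥ 3 mo → qualifies.
Qualifying: Program A, Program B. Lowest rate is 7.33% → Program B.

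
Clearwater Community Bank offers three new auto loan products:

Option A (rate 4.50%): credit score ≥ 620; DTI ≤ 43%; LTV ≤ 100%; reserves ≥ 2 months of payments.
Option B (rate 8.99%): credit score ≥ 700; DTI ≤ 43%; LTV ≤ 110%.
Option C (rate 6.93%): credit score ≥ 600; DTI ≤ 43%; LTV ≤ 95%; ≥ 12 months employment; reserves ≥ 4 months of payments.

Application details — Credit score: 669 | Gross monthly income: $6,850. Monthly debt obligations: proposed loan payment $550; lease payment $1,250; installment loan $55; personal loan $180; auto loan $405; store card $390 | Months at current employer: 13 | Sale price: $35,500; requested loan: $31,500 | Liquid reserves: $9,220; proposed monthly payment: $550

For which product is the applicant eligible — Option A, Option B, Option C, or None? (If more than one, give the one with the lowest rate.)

Option A

Total debts = (550 + 1,250 + 55 + 180 + 405 + 390) = 2,830; DTI = 2,830/6,850 = 41.3%.
LTV = 31,500/35,500 = 88.7%.
Reserves = 9,220/550 = 16.8 months.
Option A: score 669 ≥ 620; DTI 41.3% ≤ 43%; LTV 88.7% ≤ 100%; reserves 16.8 ≥ 2 mo → qualifies.
Option B: score 669 < 700; DTI 41.3% ≤ 43%; LTV 88.7% ≤ 110% → does not qualify.
Option C: score 669 ≥ 600; DTI 41.3% ≤ 43%; LTV 88.7% ≤ 95%; employment 13 ≥ 12 mo; reserves 16.8 ≥ 4 mo → qualifies.
Qualifying: Option A, Option C. Lowest rate is 4.50% → Option A.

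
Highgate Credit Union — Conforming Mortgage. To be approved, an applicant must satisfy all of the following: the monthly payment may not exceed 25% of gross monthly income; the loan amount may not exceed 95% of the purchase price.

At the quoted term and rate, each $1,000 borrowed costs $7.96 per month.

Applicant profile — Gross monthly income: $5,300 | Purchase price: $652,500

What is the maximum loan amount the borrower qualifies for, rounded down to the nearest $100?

Payment cap: 25% × $5,300 = $1,325/month.
At $7.96 per $1,000, that supports 1,325/7.96 × 1,000 ≈ $166,457 → $166,400.
LTV cap: 95% × $652,500 = $619,875 → $619,800.
Binding constraint: payment-to-income.

$166,400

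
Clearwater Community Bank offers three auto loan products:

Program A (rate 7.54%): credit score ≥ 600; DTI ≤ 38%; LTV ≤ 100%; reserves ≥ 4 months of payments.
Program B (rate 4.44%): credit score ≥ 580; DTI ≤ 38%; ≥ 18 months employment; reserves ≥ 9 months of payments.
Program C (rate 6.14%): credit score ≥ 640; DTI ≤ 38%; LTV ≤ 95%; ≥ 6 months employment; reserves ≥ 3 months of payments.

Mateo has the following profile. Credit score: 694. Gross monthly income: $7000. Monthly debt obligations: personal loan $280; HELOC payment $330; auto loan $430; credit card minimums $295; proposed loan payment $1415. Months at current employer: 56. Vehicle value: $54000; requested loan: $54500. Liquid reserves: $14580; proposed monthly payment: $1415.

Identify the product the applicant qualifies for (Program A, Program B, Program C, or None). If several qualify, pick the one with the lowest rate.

None

Total debts = (280 + 330 + 430 + 295 + 1,415) = 2,750; DTI = 2,750/7,000 = 39.3%.
LTV = 54,500/54,000 = 100.9%.
Reserves = 14,580/1,415 = 10.3 months.
Program A: score 694 ≥ 600; DTI 39.3% > 38%; LTV 100.9% > 100%; reserves 10.3 ≥ 4 mo → does not qualify.
Program B: score 694 ≥ 580; DTI 39.3% > 38%; employment 56 ≥ 18 mo; reserves 10.3 ≥ 9 mo → does not qualify.
Program C: score 694 ≥ 640; DTI 39.3% > 38%; LTV 100.9% > 95%; employment 56 ≥ 6 mo; reserves 10.3 ≥ 3 mo → does not qualify.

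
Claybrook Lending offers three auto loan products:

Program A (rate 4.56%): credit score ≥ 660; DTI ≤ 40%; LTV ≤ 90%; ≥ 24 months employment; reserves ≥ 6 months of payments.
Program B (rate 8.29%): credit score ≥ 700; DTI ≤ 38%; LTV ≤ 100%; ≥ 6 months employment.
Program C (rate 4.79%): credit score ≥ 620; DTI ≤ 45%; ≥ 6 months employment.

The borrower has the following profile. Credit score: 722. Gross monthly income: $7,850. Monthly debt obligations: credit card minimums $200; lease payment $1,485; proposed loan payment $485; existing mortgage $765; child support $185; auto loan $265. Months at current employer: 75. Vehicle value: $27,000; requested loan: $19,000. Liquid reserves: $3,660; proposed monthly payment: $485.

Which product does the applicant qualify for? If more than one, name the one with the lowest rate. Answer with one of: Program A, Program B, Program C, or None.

Program C

Total debts = (200 + 1,485 + 485 + 765 + 185 + 265) = 3,385; DTI = 3,385/7,850 = 43.1%.
LTV = 19,000/27,000 = 70.4%.
Reserves = 3,660/485 = 7.5 months.
Program A: score 722 ≥ 660; DTI 43.1% > 40%; LTV 70.4% ≤ 90%; employment 75 ≥ 24 mo; reserves 7.5 ≥ 6 mo → does not qualify.
Program B: score 722 ≥ 700; DTI 43.1% > 38%; LTV 70.4% ≤ 100%; employment 75 ≥ 6 mo → does not qualify.
Program C: score 722 ≥ 620; DTI 43.1% ≤ 45%; employment 75 ≥ 6 mo → qualifies.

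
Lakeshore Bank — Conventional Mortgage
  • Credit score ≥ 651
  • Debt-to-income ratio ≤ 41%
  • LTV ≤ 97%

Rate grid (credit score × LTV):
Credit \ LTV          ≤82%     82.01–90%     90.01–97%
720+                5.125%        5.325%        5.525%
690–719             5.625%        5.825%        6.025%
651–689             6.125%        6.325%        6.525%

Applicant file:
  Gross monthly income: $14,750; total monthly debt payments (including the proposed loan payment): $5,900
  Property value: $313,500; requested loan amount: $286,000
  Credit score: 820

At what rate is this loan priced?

5.525%

Credit score 820 ≥ 651; Debt-to-income = 5,900/14,750 = 40% — meets 41% limit
LTV: 286,000 ÷ 313,500 = 91.2%, within 97% cap
Credit 820 → row 720+; LTV 91.2% → column 90.01–97%. Grid cell → 5.525%.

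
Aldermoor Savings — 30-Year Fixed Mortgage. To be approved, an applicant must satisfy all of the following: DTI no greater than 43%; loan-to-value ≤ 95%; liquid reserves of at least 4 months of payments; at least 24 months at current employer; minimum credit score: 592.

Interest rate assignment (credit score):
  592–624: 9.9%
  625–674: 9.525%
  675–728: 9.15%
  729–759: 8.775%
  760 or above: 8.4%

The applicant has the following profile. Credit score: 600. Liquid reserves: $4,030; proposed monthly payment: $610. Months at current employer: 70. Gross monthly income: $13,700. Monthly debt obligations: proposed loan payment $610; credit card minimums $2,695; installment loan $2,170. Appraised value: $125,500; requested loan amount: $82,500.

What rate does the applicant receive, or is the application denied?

Credit score 600 ≥ 592 (meets minimum)
Employment 70 ≥ 24 months
Loan-to-value = 82,500/125,500 = 65.7% — pass (95% max)
Liquid reserves cover 4,030/610 = 6.6 months — ≥ 4 required
Total monthly debts = (610 + 2,695 + 2,170) = 5,475. DTI: 5,475 ÷ 13,700 = 40%, within the 43% cap
All requirements met. Score 600 falls in the 592–624 tier → 9.9%.

Approved at 9.9%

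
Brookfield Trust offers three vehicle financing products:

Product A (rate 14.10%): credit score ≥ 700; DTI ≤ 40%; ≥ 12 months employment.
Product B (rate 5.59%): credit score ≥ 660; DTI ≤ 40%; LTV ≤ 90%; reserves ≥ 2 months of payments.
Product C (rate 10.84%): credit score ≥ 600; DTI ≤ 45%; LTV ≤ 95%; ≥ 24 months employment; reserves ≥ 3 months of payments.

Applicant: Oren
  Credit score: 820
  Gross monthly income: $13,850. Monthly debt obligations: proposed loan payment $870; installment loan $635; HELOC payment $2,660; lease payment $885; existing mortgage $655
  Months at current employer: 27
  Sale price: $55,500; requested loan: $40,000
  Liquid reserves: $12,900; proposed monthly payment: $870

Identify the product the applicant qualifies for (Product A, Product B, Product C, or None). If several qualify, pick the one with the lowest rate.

Total debts = (870 + 635 + 2,660 + 885 + 655) = 5,705; DTI = 5,705/13,850 = 41.2%.
LTV = 40,000/55,500 = 72.1%.
Reserves = 12,900/870 = 14.8 months.
Product A: score 820 ≥ 700; DTI 41.2% > 40%; employment 27 ≥ 12 mo → does not qualify.
Product B: score 820 ≥ 660; DTI 41.2% > 40%; LTV 72.1% ≤ 90%; reserves 14.8 ≥ 2 mo → does not qualify.
Product C: score 820 ≥ 600; DTI 41.2% ≤ 45%; LTV 72.1% ≤ 95%; employment 27 ≥ 24 mo; reserves 14.8 ≥ 3 mo → qualifies.

Product C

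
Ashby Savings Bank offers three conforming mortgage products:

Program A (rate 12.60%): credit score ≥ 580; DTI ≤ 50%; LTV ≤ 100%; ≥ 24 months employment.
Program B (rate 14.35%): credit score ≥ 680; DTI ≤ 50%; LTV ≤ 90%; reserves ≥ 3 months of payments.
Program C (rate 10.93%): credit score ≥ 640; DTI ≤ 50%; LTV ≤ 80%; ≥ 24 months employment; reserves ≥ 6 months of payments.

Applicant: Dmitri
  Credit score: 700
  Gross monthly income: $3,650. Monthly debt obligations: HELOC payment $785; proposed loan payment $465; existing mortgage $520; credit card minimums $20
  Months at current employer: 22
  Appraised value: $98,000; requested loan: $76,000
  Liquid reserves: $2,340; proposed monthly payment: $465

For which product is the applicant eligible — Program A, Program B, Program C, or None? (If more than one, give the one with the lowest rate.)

Program B

Total debts = (785 + 465 + 520 + 20) = 1,790; DTI = 1,790/3,650 = 49%.
LTV = 76,000/98,000 = 77.6%.
Reserves = 2,340/465 = 5.0 months.
Program A: score 700 ≥ 580; DTI 49% ≤ 50%; LTV 77.6% ≤ 100%; employment 22 < 24 mo → does not qualify.
Program B: score 700 ≥ 680; DTI 49% ≤ 50%; LTV 77.6% ≤ 90%; reserves 5.0 ≥ 3 mo → qualifies.
Program C: score 700 ≥ 640; DTI 49% ≤ 50%; LTV 77.6% ≤ 80%; employment 22 < 24 mo; reserves 5.0 < 6 mo → does not qualify.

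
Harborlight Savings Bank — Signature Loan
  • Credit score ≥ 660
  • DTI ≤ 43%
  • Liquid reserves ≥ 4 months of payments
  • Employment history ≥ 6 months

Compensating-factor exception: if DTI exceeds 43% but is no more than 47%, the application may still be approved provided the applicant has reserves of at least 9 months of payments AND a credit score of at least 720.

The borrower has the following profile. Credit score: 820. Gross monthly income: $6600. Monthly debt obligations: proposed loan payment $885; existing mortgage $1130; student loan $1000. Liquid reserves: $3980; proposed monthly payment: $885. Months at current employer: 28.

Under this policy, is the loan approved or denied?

Denied

Credit score 820 ≥ 660 (meets base)
Total debts = (885 + 1,130 + 1,000) = 3,015. DTI = 3,015/6,600 = 45.7% > 43% — standard DTI limit exceeded.
Liquid reserves cover 3,980/885 = 4.5 months — ≥ 4 required
Employment 28 ≥ 6 months
45.7% falls in the override range (43%–47%), so the compensating-factor test applies.
Reserves 4.5 < 9 months; credit score 820 ≥ 720.
Override conditions not both satisfied; exception does not apply.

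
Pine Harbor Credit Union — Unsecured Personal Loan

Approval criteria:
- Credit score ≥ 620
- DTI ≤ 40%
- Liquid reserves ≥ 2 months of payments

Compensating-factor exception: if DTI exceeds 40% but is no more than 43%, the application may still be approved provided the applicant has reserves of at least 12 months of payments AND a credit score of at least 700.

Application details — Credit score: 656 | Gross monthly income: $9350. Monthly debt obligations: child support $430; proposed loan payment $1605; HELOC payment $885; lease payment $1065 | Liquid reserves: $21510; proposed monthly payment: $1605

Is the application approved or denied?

Denied

Credit score 656 ≥ 620 (meets base)
Total debts = (430 + 1,605 + 885 + 1,065) = 3,985. DTI = 3,985/9,350 = 42.6% > 40% — standard DTI limit exceeded.
Reserves: 21,510 ÷ 1,605 = 13.4 months (meets 2-month minimum)
DTI 42.6% is within the 40%–43% exception band; checking compensating factors.
Reserves 13.4 ≥ 12 months; credit score 656 < 700.
Compensating-factor requirement not fully met.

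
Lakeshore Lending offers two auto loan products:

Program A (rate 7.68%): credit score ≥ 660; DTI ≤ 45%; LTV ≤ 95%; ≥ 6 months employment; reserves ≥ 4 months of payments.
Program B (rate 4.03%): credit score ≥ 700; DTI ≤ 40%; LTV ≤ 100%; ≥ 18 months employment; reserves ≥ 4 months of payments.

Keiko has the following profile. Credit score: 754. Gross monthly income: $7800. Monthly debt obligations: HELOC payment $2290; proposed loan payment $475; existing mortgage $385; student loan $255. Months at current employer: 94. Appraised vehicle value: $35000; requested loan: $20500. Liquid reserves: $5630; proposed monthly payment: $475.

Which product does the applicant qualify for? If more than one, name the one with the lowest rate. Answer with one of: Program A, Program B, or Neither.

Total debts = (2,290 + 475 + 385 + 255) = 3,405; DTI = 3,405/7,800 = 43.7%.
LTV = 20,500/35,000 = 58.6%.
Reserves = 5,630/475 = 11.9 months.
Program A: score 754 ≥ 660; DTI 43.7% ≤ 45%; LTV 58.6% ≤ 95%; employment 94 ≥ 6 mo; reserves 11.9 ≥ 4 mo → qualifies.
Program B: score 754 ≥ 700; DTI 43.7% > 40%; LTV 58.6% ≤ 100%; employment 94 ≥ 18 mo; reserves 11.9 ≥ 4 mo → does not qualify.

Program A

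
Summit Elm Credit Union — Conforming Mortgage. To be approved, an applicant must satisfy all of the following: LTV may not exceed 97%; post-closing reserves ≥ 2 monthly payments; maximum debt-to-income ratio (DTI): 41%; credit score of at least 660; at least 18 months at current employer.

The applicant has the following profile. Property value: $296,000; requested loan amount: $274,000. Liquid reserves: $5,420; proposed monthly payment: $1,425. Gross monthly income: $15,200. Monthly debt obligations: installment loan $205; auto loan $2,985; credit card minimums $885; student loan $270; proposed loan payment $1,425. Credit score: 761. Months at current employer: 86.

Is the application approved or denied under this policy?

Approved

LTV: 274,000 ÷ 296,000 = 92.6%, within 97% cap
Reserves: 5,420 ÷ 1,425 = 3.8 months (meets 2-month minimum)
Total monthly debts = (205 + 2,985 + 885 + 270 + 1,425) = 5,770. Debt-to-income = 5,770/15,200 = 38% — meets 41% limit
Credit score 761 ≥ 660 (meets)
Employment 86 ≥ 18 months
All criteria satisfied.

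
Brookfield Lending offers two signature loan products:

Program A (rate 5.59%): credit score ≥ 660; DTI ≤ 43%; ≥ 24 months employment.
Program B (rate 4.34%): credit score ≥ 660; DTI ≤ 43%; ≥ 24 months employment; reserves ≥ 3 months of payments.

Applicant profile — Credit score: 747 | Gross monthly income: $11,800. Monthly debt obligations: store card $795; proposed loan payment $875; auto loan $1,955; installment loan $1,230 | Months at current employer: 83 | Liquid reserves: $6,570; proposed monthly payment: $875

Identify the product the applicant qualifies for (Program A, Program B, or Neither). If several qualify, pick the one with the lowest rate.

Program B

Total debts = (795 + 875 + 1,955 + 1,230) = 4,855; DTI = 4,855/11,800 = 41.1%.
Reserves = 6,570/875 = 7.5 months.
Program A: score 747 ≥ 660; DTI 41.1% ≤ 43%; employment 83 ≥ 24 mo → qualifies.
Program B: score 747 ≥ 660; DTI 41.1% ≤ 43%; employment 83 ≥ 24 mo; reserves 7.5 ≥ 3 mo → qualifies.
Qualifying: Program A, Program B. Lowest rate is 4.34% → Program B.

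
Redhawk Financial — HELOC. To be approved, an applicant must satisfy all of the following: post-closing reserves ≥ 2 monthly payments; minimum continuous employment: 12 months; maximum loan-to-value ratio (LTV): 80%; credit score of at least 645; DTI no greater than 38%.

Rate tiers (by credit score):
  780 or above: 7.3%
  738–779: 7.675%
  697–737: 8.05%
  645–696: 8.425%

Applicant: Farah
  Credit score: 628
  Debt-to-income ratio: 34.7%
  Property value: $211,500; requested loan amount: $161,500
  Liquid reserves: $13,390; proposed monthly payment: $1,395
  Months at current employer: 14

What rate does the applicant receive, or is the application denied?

Credit score 628 < 645 (below minimum)
Employment 14 ≥ 12 months
Liquid reserves cover 13,390/1,395 = 9.6 months — ≥ 2 required
DTI 34.7% ≤ 38%
Loan-to-value = 161,500/211,500 = 76.4% — pass (80% max)
Not all requirements met → denied.

Denied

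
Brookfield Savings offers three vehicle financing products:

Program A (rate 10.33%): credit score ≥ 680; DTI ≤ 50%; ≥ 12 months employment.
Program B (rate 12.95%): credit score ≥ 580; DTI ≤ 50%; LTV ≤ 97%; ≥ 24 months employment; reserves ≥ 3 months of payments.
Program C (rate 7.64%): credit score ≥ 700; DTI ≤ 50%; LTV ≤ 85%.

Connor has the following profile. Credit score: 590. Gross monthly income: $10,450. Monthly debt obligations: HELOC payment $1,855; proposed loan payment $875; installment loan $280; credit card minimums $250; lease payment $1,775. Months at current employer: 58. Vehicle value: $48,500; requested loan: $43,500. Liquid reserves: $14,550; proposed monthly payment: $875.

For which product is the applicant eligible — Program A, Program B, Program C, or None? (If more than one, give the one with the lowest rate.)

Total debts = (1,855 + 875 + 280 + 250 + 1,775) = 5,035; DTI = 5,035/10,450 = 48.2%.
LTV = 43,500/48,500 = 89.7%.
Reserves = 14,550/875 = 16.6 months.
Program A: score 590 < 680; DTI 48.2% ≤ 50%; employment 58 ≥ 12 mo → does not qualify.
Program B: score 590 ≥ 580; DTI 48.2% ≤ 50%; LTV 89.7% ≤ 97%; employment 58 ≥ 24 mo; reserves 16.6 ≥ 3 mo → qualifies.
Program C: score 590 < 700; DTI 48.2% ≤ 50%; LTV 89.7% > 85% → does not qualify.

Program B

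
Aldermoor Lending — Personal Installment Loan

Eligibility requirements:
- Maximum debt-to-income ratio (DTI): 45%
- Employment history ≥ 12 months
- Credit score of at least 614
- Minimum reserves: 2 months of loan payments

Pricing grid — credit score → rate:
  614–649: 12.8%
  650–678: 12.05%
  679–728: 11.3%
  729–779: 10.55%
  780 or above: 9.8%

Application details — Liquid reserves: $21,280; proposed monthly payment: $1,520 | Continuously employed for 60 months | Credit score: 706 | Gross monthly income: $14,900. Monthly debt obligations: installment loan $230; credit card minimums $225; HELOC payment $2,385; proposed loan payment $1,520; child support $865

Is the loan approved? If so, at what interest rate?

Approved at 11.3%

Credit score 706 ≥ 614 (meets minimum)
Total monthly debts = (230 + 225 + 2,385 + 1,520 + 865) = 5,225. DTI: 5,225 ÷ 14,900 = 35.1%, within the 45% cap
Employment 60 ≥ 12 months
Liquid reserves cover 21,280/1,520 = 14.0 months — ≥ 2 required
All requirements met. Score 706 falls in the 679–728 tier → 11.3%.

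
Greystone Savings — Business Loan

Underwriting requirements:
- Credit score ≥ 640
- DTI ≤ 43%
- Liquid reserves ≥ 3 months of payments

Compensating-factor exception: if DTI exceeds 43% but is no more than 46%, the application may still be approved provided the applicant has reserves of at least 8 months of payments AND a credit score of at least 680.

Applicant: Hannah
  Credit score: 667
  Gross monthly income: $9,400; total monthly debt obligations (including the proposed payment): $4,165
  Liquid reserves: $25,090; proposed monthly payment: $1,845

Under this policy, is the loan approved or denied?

Credit score 667 ≥ 640 (meets base)
DTI: 4,165 ÷ 9,400 = 44.3%, over the 43% base limit.
Reserves: 25,090 ÷ 1,845 = 13.6 months (meets 3-month minimum)
44.3% falls in the override range (43%–46%), so the compensating-factor test applies.
Reserves 13.6 ≥ 8 months; credit score 667 < 680.
Override conditions not both satisfied; exception does not apply.

Denied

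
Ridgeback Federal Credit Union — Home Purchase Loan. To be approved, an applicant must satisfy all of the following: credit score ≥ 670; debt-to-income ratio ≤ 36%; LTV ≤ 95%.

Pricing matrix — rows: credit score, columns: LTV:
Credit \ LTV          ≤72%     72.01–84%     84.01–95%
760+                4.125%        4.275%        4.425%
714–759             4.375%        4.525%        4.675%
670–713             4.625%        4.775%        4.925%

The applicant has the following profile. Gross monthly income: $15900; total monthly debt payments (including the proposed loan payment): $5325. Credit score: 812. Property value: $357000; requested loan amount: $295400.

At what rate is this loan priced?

4.275%

Credit score 812 ≥ 670; DTI: 5,325 ÷ 15,900 = 33.5%, within the 36% cap
LTV: 295,400 ÷ 357,000 = 82.7%, within 95% cap
Credit 812 → row 760+; LTV 82.7% → column 72.01–84%. Grid cell → 4.275%.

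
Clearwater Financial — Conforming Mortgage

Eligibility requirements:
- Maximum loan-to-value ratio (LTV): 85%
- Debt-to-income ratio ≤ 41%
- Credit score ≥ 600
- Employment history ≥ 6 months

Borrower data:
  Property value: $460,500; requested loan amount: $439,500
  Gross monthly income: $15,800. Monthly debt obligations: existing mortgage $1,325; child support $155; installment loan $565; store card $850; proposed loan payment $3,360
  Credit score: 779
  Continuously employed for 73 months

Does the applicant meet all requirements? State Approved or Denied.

LTV: 439,500 ÷ 460,500 = 95.4%, exceeds 85% cap
Total monthly debts = (1,325 + 155 + 565 + 850 + 3,360) = 6,255. DTI = 6,255/15,800 = 39.6% ≤ 41%
Credit score 779 ≥ 600 (meets)
Employment 73 ≥ 6 months
Fails on LTV.

Denied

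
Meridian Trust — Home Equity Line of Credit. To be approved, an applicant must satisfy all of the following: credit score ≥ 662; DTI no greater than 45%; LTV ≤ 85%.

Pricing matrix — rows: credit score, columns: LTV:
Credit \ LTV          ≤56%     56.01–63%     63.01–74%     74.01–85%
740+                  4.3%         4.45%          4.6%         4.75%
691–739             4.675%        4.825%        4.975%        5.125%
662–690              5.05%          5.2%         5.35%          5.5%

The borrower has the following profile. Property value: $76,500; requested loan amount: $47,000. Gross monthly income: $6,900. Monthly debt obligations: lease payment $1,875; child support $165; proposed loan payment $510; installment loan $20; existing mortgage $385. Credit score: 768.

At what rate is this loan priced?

Credit score 768 ≥ 662; Total monthly debts = (1,875 + 165 + 510 + 20 + 385) = 2,955. Debt-to-income = 2,955/6,900 = 42.8% — meets 45% limit
LTV: 47,000 ÷ 76,500 = 61.4%, within 85% cap
Row: 768 falls in 740+. Column: 61.4% falls in 56.01–63%. Rate = 4.45%.

4.45%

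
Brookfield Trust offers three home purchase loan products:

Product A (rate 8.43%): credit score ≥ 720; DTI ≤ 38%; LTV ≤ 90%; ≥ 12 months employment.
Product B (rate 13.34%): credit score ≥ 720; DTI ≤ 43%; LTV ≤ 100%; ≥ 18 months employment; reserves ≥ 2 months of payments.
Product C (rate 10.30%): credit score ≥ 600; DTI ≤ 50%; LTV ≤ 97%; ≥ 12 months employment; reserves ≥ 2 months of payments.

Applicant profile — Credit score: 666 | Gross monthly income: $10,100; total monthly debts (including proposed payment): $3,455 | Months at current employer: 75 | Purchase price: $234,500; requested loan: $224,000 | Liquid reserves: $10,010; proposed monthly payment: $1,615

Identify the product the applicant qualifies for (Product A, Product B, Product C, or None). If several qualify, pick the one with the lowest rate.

DTI = 3,455/10,100 = 34.2%.
LTV = 224,000/234,500 = 95.5%.
Reserves = 10,010/1,615 = 6.2 months.
Product A: score 666 < 720; DTI 34.2% ≤ 38%; LTV 95.5% > 90%; employment 75 ≥ 12 mo → does not qualify.
Product B: score 666 < 720; DTI 34.2% ≤ 43%; LTV 95.5% ≤ 100%; employment 75 ≥ 18 mo; reserves 6.2 ≥ 2 mo → does not qualify.
Product C: score 666 ≥ 600; DTI 34.2% ≤ 50%; LTV 95.5% ≤ 97%; employment 75 ≥ 12 mo; reserves 6.2 ≥ 2 mo → qualifies.

Product C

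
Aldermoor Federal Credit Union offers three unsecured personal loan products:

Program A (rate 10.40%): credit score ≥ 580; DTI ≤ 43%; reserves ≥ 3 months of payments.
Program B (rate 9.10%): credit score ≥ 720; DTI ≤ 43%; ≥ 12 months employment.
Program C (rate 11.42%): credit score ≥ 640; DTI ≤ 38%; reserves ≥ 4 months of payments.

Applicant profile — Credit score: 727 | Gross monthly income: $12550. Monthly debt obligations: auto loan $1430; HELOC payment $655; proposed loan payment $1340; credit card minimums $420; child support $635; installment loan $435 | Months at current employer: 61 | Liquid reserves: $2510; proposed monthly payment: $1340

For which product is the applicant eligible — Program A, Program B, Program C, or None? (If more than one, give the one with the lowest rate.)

Total debts = (1,430 + 655 + 1,340 + 420 + 635 + 435) = 4,915; DTI = 4,915/12,550 = 39.2%.
Reserves = 2,510/1,340 = 1.9 months.
Program A: score 727 ≥ 580; DTI 39.2% ≤ 43%; reserves 1.9 < 3 mo → does not qualify.
Program B: score 727 ≥ 720; DTI 39.2% ≤ 43%; employment 61 ≥ 12 mo → qualifies.
Program C: score 727 ≥ 640; DTI 39.2% > 38%; reserves 1.9 < 4 mo → does not qualify.

Program B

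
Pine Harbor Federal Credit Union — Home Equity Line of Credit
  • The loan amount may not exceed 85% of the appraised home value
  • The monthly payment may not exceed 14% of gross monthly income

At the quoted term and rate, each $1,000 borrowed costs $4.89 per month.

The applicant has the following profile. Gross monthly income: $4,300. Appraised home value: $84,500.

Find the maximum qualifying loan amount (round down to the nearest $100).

Payment cap: 14% × $4,300 = $602/month.
At $4.89 per $1,000, that supports 602/4.89 × 1,000 ≈ $123,108 → $123,100.
LTV cap: 85% × $84,500 = $71,825 → $71,800.
Binding constraint: loan-to-value.

$71,800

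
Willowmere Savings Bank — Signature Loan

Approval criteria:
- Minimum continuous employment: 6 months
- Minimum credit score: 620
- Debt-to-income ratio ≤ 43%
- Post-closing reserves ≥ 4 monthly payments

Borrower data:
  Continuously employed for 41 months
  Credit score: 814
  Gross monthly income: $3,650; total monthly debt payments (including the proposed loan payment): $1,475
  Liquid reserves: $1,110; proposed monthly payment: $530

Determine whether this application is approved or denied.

Denied

Employment 41 ≥ 6 months
Credit score 814 ≥ 620 (meets)
DTI: 1,475 ÷ 3,650 = 40.4%, within the 43% cap
Liquid reserves cover 1,110/530 = 2.1 months — < 4 required
Fails on reserves.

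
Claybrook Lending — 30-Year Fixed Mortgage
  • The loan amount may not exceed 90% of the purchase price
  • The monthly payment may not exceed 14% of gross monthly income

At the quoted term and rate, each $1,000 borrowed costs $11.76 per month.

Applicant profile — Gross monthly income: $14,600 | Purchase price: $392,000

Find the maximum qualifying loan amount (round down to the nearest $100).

Payment cap: 14% × $14,600 = $2,044/month.
At $11.76 per $1,000, that supports 2,044/11.76 × 1,000 ≈ $173,809 → $173,800.
LTV cap: 90% × $392,000 = $352,800 → $352,800.
Binding constraint: payment-to-income.

$173,800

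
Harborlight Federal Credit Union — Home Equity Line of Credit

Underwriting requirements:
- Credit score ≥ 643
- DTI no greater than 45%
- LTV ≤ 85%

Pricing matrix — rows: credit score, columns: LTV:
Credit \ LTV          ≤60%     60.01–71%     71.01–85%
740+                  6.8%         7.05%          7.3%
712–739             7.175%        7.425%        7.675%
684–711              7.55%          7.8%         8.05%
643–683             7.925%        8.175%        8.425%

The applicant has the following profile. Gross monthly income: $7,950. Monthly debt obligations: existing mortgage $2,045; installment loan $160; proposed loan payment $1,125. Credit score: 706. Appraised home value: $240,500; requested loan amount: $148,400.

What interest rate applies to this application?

Credit score 706 ≥ 643; Total monthly debts = (2,045 + 160 + 1,125) = 3,330. DTI: 3,330 ÷ 7,950 = 41.9%, within the 45% cap
Loan-to-value = 148,400/240,500 = 61.7% — pass (85% max)
Row: 706 falls in 684–711. Column: 61.7% falls in 60.01–71%. Rate = 7.8%.

7.8%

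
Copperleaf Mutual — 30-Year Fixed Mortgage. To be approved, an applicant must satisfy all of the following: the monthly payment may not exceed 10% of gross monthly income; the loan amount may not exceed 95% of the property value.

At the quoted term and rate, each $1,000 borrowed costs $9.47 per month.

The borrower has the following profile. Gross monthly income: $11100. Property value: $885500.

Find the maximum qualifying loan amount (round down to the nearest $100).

$117,200

Payment cap: 10% × $11,100 = $1,110/month.
At $9.47 per $1,000, that supports 1,110/9.47 × 1,000 ≈ $117,212 → $117,200.
LTV cap: 95% × $885,500 = $841,225 → $841,200.
Binding constraint: payment-to-income.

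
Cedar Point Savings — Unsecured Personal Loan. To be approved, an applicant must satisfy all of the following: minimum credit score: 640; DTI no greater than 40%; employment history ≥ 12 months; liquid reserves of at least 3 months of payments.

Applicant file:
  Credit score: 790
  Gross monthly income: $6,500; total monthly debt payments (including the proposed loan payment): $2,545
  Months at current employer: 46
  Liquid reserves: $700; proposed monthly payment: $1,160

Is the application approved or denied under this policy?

Denied

Credit score 790 ≥ 640 (meets)
Debt-to-income = 2,545/6,500 = 39.2% — meets 40% limit
Employment 46 ≥ 12 months
Reserves: 700 ÷ 1,160 = 0.6 months (below 3-month minimum)
Fails on reserves.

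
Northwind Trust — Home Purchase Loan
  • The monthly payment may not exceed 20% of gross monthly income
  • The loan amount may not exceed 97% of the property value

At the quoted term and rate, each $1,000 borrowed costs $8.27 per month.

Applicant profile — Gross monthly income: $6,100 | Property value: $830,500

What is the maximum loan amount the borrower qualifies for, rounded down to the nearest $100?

Payment cap: 20% × $6,100 = $1,220/month.
At $8.27 per $1,000, that supports 1,220/8.27 × 1,000 ≈ $147,521 → $147,500.
LTV cap: 97% × $830,500 = $805,585 → $805,500.
Binding constraint: payment-to-income.

$147,500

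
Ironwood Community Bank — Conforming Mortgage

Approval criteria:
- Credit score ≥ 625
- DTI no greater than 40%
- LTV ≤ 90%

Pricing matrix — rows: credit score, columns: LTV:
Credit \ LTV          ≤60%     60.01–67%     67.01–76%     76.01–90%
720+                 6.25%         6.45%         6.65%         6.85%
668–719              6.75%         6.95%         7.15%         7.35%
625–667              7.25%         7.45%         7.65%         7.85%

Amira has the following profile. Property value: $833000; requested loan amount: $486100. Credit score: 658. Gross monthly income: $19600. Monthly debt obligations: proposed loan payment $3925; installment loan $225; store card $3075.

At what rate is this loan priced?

Credit score 658 ≥ 625; Total monthly debts = (3,925 + 225 + 3,075) = 7,225. DTI: 7,225 ÷ 19,600 = 36.9%, within the 40% cap
LTV: 486,100 ÷ 833,000 = 58.4%, within 90% cap
Credit 658 → row 625–667; LTV 58.4% → column ≤60%. Grid cell → 7.25%.

7.25%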